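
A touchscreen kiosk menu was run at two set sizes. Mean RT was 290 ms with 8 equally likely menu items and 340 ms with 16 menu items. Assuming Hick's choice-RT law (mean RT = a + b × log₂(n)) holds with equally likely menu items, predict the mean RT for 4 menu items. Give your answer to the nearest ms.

With log₂ n on the abscissa the relation is linear; from the two conditions:
  b = (340 − 290) / (log₂ 16 − log₂ 8) = 50 / (4 − 3) = 50 ms/bit
  a = 290 − 50 × 3 = 140 ms
Then RT(4) = 140 + 50 × log₂ 4 = 140 + 50 × 2 ≈ 240.000 ms.

240 ms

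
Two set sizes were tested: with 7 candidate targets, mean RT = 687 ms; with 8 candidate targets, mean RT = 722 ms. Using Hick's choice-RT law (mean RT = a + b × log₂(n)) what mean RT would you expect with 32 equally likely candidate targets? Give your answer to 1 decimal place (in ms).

Fit slope and intercept:
  b = (722 − 687) / (log₂ 8 − log₂ 7) = 35 / (3 − 2.8074) = 181.681 ms/bit
  a = 687 − 181.681 × 2.8074 = 176.956 ms
Then RT(32) = 176.956 + 181.681 × log₂ 32 = 176.956 + 181.681 × 5 ≈ 1085.363 ms.

1085.4 ms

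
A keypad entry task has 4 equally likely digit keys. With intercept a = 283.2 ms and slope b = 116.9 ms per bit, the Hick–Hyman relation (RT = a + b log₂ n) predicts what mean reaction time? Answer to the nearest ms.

log₂(4) = 2 bits, so RT = 283.2 + 116.9 × 2 ≈ 517.000 ms.

517 ms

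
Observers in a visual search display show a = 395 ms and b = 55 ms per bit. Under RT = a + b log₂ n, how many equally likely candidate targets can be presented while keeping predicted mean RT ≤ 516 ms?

4

Set 395 + 55·log₂ n ≤ 516 → log₂ n ≤ (516 − 395)/55 = 2.2000.
So n ≤ 2^2.2000 = 4.595; the largest integer n is 4.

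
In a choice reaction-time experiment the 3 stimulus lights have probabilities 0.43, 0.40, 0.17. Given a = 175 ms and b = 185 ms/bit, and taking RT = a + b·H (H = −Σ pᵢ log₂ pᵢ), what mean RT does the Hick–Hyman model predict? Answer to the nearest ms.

450 ms

H = 0.43·log₂(1/0.43) + 0.40·log₂(1/0.40) + 0.17·log₂(1/0.17) = 1.4869 bits.
RT = 175 + 185 × 1.4869 = 450.08 ms.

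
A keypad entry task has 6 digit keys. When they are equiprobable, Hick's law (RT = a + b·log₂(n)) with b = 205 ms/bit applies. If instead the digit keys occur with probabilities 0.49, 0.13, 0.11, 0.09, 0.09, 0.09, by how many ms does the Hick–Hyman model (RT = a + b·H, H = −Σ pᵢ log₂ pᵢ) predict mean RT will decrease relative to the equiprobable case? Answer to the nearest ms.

Equiprobable entropy H₀ = log₂ 6 = 2.5850 bits.
Skewed entropy H = −Σ pᵢ log₂ pᵢ = 2.1752 bits.
ΔRT = b·(H₀ − H) = 205 × 0.4098 = 84.01 ms.

84 ms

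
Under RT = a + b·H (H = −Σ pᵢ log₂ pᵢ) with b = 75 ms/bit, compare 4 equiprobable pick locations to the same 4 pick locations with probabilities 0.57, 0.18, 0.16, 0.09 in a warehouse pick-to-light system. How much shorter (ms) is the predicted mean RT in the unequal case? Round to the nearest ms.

Equiprobable entropy H₀ = log₂ 4 = 2.0000 bits.
Skewed entropy H = −Σ pᵢ log₂ pᵢ = 1.6432 bits.
ΔRT = b·(H₀ − H) = 75 × 0.3568 = 26.76 ms.

27 ms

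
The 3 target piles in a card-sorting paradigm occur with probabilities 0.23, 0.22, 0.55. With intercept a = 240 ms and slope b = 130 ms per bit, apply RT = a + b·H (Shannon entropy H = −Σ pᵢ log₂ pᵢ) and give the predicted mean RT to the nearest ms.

Entropy contributions −pᵢ log₂ pᵢ: 0.4877, 0.4806, 0.4744; sum H = 1.4426 bits.
RT = a + bH = 240 + 130·1.4426 = 427.54 ms.

428 ms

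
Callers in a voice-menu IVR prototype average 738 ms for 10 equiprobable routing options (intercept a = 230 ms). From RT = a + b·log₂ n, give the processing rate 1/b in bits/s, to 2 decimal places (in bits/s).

6.54 bits/s

Choice component = 738 − 230 = 508 ms over log₂(10) = 3.3219 bits.
b = 508 / 3.3219 = 152.923 ms/bit, so 1/b = 6.539 bits/s.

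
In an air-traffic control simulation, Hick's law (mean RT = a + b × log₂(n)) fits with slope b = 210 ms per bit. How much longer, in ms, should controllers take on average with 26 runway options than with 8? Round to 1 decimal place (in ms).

357.1 ms

Only the slope matters, since a is common to both: ΔRT = b·log₂(n₂/n₁).
log₂(26) − log₂(8) = 4.7004 − 3 = 1.7004.
ΔRT = 210 × 1.7004 = 357.092 ms.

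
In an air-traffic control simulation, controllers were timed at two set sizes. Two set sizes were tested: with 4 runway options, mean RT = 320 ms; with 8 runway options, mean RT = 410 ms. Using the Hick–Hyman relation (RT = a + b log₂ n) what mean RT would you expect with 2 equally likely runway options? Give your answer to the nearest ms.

RT is linear in log₂ n, so two points fix the line:
  b = (410 − 320) / (log₂ 8 − log₂ 4) = 90 / (3 − 2) = 90 ms/bit
  a = 320 − 90 × 2 = 140 ms
Then RT(2) = 140 + 90 × log₂ 2 = 140 + 90 × 1 ≈ 230.000 ms.

230 ms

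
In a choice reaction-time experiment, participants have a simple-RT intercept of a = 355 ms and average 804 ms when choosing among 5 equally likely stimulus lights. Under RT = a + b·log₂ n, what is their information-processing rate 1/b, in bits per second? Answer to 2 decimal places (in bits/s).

Choice component = 804 − 355 = 449 ms over log₂(5) = 2.3219 bits.
b = 449 / 2.3219 = 193.374 ms/bit, so 1/b = 5.171 bits/s.

5.17 bits/s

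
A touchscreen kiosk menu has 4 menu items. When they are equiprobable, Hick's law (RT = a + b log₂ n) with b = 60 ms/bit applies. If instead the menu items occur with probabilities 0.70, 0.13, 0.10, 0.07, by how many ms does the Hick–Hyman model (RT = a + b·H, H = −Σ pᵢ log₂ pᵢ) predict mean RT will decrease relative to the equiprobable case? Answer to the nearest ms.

39 ms

Equiprobable entropy H₀ = log₂ 4 = 2.0000 bits.
Skewed entropy H = −Σ pᵢ log₂ pᵢ = 1.3436 bits.
ΔRT = b·(H₀ − H) = 60 × 0.6564 = 39.38 ms.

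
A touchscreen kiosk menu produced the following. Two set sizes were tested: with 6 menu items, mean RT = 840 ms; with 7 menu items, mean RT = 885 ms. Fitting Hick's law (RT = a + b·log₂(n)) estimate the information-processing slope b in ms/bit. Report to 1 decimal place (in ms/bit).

202.3 ms/bit

b = (RT₂ − RT₁)/(log₂ n₂ − log₂ n₁) = (885 − 840)/(2.8074 − 2.5850) = 202.345 ms/bit.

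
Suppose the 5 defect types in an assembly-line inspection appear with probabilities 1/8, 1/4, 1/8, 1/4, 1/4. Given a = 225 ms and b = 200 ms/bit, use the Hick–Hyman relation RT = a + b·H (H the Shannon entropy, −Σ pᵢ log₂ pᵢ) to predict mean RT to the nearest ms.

675 ms

H = −Σ pᵢ log₂ pᵢ = 0.125·3 + 0.25·2 + 0.125·3 + 0.25·2 + 0.25·2 = 2.250 bits.
RT = 225 + 200 × 2.250 = 675.00 ms.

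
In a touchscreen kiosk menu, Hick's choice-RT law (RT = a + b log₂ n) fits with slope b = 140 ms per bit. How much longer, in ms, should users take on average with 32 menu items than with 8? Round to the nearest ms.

Only the slope matters, since a is common to both: ΔRT = b·log₂(n₂/n₁).
log₂(32) − log₂(8) = log₂(32/8) = log₂(4) = 2.
ΔRT = 140 × 2.0000 = 280.000 ms.

280 ms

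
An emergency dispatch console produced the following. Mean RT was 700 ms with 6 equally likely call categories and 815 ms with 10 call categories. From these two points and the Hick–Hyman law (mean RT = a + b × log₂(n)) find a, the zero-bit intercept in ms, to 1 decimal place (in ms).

b = (RT₂ − RT₁)/(log₂ n₂ − log₂ n₁) = (815 − 700)/(3.3219 − 2.5850) = 156.045 ms/bit.
Intercept: a = 700 − 156.045·log₂(6) = 296.629 ms.

296.6 ms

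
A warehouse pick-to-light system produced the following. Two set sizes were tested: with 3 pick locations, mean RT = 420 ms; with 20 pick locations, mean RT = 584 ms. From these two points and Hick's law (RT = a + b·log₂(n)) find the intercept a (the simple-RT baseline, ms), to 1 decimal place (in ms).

325.0 ms

b = (RT₂ − RT₁)/(log₂ n₂ − log₂ n₁) = (584 − 420)/(4.3219 − 1.5850) = 59.920 ms/bit.
Intercept: a = 420 − 59.920·log₂(3) = 325.028 ms.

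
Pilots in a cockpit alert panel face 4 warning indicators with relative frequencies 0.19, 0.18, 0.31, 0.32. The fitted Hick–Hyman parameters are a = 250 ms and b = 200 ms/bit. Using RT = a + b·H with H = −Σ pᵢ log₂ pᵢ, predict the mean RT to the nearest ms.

640 ms

H = 0.19·log₂(1/0.19) + 0.18·log₂(1/0.18) + 0.31·log₂(1/0.31) + 0.32·log₂(1/0.32) = 1.9504 bits.
RT = 250 + 200 × 1.9504 = 640.07 ms.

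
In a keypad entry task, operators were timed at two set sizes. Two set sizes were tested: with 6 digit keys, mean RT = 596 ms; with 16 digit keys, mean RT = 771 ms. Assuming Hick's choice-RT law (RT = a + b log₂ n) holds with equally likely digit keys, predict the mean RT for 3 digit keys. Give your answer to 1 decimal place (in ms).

472.3 ms

RT is linear in log₂ n, so two points fix the line:
  b = (771 − 596) / (log₂ 16 − log₂ 6) = 175 / (4 − 2.5850) = 123.672 ms/bit
  a = 596 − 123.672 × 2.5850 = 276.313 ms
Then RT(3) = 276.313 + 123.672 × log₂ 3 = 276.313 + 123.672 × 1.5850 ≈ 472.328 ms.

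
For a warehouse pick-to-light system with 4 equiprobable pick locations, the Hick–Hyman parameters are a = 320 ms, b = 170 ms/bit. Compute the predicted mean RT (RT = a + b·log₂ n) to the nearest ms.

660 ms

log₂(4) = 2 bits, so RT = 320 + 170 × 2 ≈ 660.000 ms.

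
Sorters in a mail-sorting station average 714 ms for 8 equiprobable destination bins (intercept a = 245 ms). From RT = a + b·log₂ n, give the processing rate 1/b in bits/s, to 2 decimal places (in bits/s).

6.40 bits/s

b = (714 − 245)/log₂ 8 = 469/3 = 156.333 ms per bit = 0.15633 s/bit; the reciprocal is 6.397 bits/s.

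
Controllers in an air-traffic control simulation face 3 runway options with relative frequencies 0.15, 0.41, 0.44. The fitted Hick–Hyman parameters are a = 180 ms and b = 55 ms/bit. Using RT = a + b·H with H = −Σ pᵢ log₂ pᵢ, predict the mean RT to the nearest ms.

260 ms

H = 0.15·log₂(1/0.15) + 0.41·log₂(1/0.41) + 0.44·log₂(1/0.44) = 1.4591 bits.
RT = 180 + 55 × 1.4591 = 260.25 ms.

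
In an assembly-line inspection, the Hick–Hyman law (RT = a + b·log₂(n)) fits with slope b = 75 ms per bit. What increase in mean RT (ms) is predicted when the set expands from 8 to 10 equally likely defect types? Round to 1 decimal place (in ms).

24.1 ms

ΔRT = (a + b log₂ n₂) − (a + b log₂ n₁) = b·(log₂ n₂ − log₂ n₁).
log₂(10) − log₂(8) = 3.3219 − 3 = 0.3219.
ΔRT = 75 × 0.3219 = 24.145 ms.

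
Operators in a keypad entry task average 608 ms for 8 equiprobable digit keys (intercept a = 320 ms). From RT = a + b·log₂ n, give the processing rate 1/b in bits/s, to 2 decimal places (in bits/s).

b = (608 − 320)/log₂ 8 = 288/3 = 96.000 ms per bit = 0.09600 s/bit; the reciprocal is 10.417 bits/s.

10.42 bits/s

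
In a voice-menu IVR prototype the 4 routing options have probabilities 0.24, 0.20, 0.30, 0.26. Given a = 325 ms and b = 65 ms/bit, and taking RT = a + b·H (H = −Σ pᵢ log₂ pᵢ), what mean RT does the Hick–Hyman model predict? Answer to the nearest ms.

Entropy contributions −pᵢ log₂ pᵢ: 0.4941, 0.4644, 0.5211, 0.5053; sum H = 1.9849 bits.
RT = a + bH = 325 + 65·1.9849 = 454.02 ms.

454 ms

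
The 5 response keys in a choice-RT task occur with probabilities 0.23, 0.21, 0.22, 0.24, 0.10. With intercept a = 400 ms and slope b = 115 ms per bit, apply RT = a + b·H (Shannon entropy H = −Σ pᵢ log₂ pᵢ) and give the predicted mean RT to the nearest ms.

H = 0.23·log₂(1/0.23) + 0.21·log₂(1/0.21) + 0.22·log₂(1/0.22) + 0.24·log₂(1/0.24) + 0.10·log₂(1/0.10) = 2.2674 bits.
RT = 400 + 115 × 2.2674 = 660.75 ms.

661 ms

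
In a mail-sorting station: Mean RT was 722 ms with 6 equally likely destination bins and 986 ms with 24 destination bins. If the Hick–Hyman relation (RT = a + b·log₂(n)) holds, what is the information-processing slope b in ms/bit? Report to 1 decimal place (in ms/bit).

132.0 ms/bit

Slope: b = (986 − 722) / (log₂ 24 − log₂ 6) = 264/2.0000 = 132.000 ms/bit.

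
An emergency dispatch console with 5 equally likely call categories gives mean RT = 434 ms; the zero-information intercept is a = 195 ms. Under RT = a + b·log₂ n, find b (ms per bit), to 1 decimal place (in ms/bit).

5 alternatives carry log₂ 5 = 2.3219 bits; the choice cost is 434 − 195 = 239 ms, so b = 239/2.3219 = 102.932 ms/bit.

102.9 ms/bit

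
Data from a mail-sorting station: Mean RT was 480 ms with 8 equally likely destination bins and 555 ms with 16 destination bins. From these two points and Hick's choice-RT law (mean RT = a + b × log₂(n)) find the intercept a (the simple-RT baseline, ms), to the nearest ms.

255 ms

Slope: b = (555 − 480) / (log₂ 16 − log₂ 8) = 75/1.0000 = 75 ms/bit.
Intercept: a = 480 − 75·log₂(8) = 255.000 ms.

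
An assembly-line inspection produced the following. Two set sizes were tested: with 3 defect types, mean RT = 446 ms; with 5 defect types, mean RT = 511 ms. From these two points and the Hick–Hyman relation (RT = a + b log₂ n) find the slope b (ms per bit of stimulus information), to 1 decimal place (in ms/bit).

88.2 ms/bit

b = (RT₂ − RT₁)/(log₂ n₂ − log₂ n₁) = (511 − 446)/(2.3219 − 1.5850) = 88.200 ms/bit.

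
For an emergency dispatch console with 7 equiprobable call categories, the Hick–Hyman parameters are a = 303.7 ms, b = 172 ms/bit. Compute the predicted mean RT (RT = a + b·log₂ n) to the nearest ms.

787 ms

log₂(7) = 2.8074 bits, so RT = 303.7 + 172 × 2.8074 ≈ 786.565 ms.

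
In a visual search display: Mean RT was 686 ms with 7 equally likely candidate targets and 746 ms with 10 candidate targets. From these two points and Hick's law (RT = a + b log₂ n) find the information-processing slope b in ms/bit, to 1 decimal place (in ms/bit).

116.6 ms/bit

The slope on a log₂ axis is (746 − 686) / (3.3219 − 2.8074) = 116.601 ms/bit.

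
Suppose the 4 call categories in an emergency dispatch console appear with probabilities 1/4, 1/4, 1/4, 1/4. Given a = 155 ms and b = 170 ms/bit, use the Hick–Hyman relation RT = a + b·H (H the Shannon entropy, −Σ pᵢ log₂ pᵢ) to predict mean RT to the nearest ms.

H = −Σ pᵢ log₂ pᵢ = 0.25·2 + 0.25·2 + 0.25·2 + 0.25·2 = 2.000 bits.
RT = 155 + 170 × 2.000 = 495.00 ms.

495 ms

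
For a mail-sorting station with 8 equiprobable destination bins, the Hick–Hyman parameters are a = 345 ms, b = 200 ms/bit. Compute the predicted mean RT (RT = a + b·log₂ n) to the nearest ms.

log₂(8) = 3 bits, so RT = 345 + 200 × 3 ≈ 945.000 ms.

945 ms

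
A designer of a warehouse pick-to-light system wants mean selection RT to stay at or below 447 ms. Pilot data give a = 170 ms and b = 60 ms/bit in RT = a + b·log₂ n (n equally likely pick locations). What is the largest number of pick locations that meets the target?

24

60·log₂ n ≤ 447 − 170 = 277, giving log₂ n ≤ 4.6167 and n ≤ 24.533. The largest whole number is 24.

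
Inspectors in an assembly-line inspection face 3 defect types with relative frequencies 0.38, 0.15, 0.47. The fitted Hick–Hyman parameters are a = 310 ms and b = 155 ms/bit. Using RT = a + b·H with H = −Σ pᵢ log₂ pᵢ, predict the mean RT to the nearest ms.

535 ms

Entropy contributions −pᵢ log₂ pᵢ: 0.5305, 0.4105, 0.5120; sum H = 1.4530 bits.
RT = a + bH = 310 + 155·1.4530 = 535.21 ms.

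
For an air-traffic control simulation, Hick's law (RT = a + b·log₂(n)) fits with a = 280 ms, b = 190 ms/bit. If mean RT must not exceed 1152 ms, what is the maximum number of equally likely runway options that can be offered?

24

Information budget: (1152 − 280)/190 = 4.5895 bits, so n ≤ 2^4.5895 = 24.075 → at most 24.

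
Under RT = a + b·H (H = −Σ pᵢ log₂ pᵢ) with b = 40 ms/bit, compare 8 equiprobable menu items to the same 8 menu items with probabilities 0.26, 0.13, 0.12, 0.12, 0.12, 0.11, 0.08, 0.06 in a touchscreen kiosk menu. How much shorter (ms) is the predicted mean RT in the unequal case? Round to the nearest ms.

Equiprobable entropy H₀ = log₂ 8 = 3.0000 bits.
Skewed entropy H = −Σ pᵢ log₂ pᵢ = 2.8745 bits.
ΔRT = b·(H₀ − H) = 40 × 0.1255 = 5.02 ms.

5 ms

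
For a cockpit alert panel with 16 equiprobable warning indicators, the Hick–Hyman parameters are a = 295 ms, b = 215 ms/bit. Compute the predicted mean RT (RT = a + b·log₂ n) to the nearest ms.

log₂(16) = 4 bits, so RT = 295 + 215 × 4 ≈ 1155.000 ms.

1155 ms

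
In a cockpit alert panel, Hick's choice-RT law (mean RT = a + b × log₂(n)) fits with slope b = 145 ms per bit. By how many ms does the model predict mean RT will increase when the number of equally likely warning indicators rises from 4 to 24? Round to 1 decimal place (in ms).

374.8 ms

ΔRT = (a + b log₂ n₂) − (a + b log₂ n₁) = b·(log₂ n₂ − log₂ n₁).
log₂(24) − log₂(4) = 4.5850 − 2 = 2.5850.
ΔRT = 145 × 2.5850 = 374.820 ms.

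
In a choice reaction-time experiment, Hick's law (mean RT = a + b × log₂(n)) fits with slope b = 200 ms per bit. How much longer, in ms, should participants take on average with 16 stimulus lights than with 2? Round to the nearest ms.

600 ms

The intercept a cancels: ΔRT = b·(log₂ n₂ − log₂ n₁) = b·log₂(n₂/n₁).
log₂(16) − log₂(2) = log₂(16/2) = log₂(8) = 3.
ΔRT = 200 × 3.0000 = 600.000 ms.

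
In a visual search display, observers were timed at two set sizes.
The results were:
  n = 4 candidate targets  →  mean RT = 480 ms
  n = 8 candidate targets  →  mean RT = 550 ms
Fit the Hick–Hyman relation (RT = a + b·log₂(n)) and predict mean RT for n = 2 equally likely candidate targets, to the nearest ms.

With log₂ n on the abscissa the relation is linear; from the two conditions:
  b = (550 − 480) / (log₂ 8 − log₂ 4) = 70 / (3 − 2) = 70 ms/bit
  a = 480 − 70 × 2 = 340 ms
Then RT(2) = 340 + 70 × log₂ 2 = 340 + 70 × 1 ≈ 410.000 ms.

410 ms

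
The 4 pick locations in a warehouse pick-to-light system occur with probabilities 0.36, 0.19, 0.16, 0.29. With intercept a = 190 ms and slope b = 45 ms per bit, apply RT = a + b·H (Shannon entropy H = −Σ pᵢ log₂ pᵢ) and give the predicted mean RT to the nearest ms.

277 ms

H = 0.36·log₂(1/0.36) + 0.19·log₂(1/0.19) + 0.16·log₂(1/0.16) + 0.29·log₂(1/0.29) = 1.9268 bits.
RT = 190 + 45 × 1.9268 = 276.70 ms.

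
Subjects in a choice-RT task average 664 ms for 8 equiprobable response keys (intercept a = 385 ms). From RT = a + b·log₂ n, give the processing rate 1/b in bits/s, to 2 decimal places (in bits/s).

Choice component = 664 − 385 = 279 ms over log₂(8) = 3 bits.
b = 279 / 3 = 93.000 ms/bit, so 1/b = 10.753 bits/s.

10.75 bits/s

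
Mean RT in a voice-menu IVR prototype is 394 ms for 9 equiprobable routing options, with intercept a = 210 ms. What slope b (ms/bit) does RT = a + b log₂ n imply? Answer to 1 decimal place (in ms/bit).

b = (394 − 210) / log₂(9) = 184 / 3.1699 = 58.046 ms/bit.

58.0 ms/bit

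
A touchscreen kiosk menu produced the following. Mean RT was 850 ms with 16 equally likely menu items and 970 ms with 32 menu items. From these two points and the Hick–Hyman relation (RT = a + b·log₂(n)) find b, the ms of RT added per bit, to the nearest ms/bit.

b = (RT₂ − RT₁)/(log₂ n₂ − log₂ n₁) = (970 − 850)/(5 − 4) = 120 ms/bit.

120 ms/bit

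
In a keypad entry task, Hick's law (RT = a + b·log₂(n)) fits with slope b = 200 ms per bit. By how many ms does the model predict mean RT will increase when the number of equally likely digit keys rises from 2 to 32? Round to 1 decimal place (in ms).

Only the slope matters, since a is common to both: ΔRT = b·log₂(n₂/n₁).
log₂(32) − log₂(2) = log₂(32/2) = log₂(16) = 4.
ΔRT = 200 × 4.0000 = 800.000 ms.

800.0 ms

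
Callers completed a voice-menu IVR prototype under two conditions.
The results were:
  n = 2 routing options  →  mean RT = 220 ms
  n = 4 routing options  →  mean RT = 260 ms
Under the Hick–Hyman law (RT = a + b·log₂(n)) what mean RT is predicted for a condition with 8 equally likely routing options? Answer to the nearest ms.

Fit slope and intercept:
  b = (260 − 220) / (log₂ 4 − log₂ 2) = 40 / (2 − 1) = 40 ms/bit
  a = 220 − 40 × 1 = 180 ms
Then RT(8) = 180 + 40 × log₂ 8 = 180 + 40 × 3 ≈ 300.000 ms.

300 ms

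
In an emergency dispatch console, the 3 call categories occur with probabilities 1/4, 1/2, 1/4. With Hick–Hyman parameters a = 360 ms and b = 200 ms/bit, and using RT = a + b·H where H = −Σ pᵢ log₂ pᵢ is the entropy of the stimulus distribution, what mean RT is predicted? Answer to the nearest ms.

Each term −pᵢ log₂ pᵢ: 0.25·2 + 0.5·1 + 0.25·2; summed, H = 1.500 bits.
Mean RT = a + bH = 360 + 200·1.500 = 660.00 ms.

660 ms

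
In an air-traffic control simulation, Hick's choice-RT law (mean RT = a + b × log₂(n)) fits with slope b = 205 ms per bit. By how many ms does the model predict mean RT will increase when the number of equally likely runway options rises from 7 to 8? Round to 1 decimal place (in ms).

The intercept a cancels: ΔRT = b·(log₂ n₂ − log₂ n₁) = b·log₂(n₂/n₁).
log₂(8) − log₂(7) = 3 − 2.8074 = 0.1926.
ΔRT = 205 × 0.1926 = 39.492 ms.

39.5 ms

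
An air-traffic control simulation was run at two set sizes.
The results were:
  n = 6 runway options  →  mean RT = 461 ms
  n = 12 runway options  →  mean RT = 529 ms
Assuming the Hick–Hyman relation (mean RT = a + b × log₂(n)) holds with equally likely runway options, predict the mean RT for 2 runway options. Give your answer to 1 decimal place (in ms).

353.2 ms

With log₂ n on the abscissa the relation is linear; from the two conditions:
  b = (529 − 461) / (log₂ 12 − log₂ 6) = 68 / (3.5850 − 2.5850) = 68.000 ms/bit
  a = 461 − 68.000 × 2.5850 = 285.223 ms
Then RT(2) = 285.223 + 68.000 × log₂ 2 = 285.223 + 68.000 × 1 ≈ 353.223 ms.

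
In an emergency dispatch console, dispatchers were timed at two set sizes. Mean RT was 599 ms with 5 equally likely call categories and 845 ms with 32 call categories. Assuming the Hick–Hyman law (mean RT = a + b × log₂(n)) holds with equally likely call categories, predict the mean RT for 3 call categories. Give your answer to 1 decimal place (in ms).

531.3 ms

With log₂ n on the abscissa the relation is linear; from the two conditions:
  b = (845 − 599) / (log₂ 32 − log₂ 5) = 246 / (5 − 2.3219) = 91.857 ms/bit
  a = 599 − 91.857 × 2.3219 = 385.714 ms
Then RT(3) = 385.714 + 91.857 × log₂ 3 = 385.714 + 91.857 × 1.5850 ≈ 531.304 ms.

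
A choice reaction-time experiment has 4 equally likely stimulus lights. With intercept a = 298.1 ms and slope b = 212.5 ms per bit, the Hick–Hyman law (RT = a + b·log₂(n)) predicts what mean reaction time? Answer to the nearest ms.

723 ms

log₂(4) = 2 bits, so RT = 298.1 + 212.5 × 2 ≈ 723.100 ms.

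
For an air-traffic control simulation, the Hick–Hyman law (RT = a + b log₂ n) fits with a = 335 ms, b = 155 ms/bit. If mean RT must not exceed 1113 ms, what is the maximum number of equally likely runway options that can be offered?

32

Information budget: (1113 − 335)/155 = 5.0194 bits, so n ≤ 2^5.0194 = 32.432 → at most 32.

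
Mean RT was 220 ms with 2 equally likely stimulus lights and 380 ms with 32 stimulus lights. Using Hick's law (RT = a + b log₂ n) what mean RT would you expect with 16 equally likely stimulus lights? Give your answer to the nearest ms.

RT is linear in log₂ n, so two points fix the line:
  b = (380 − 220) / (log₂ 32 − log₂ 2) = 160 / (5 − 1) = 40 ms/bit
  a = 220 − 40 × 1 = 180 ms
Then RT(16) = 180 + 40 × log₂ 16 = 180 + 40 × 4 ≈ 340.000 ms.

340 ms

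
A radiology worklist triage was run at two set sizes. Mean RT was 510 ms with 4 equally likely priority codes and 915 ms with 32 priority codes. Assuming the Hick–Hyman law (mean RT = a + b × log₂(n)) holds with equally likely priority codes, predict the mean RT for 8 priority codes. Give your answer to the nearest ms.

645 ms

RT is linear in log₂ n, so two points fix the line:
  b = (915 − 510) / (log₂ 32 − log₂ 4) = 405 / (5 − 2) = 135 ms/bit
  a = 510 − 135 × 2 = 240 ms
Then RT(8) = 240 + 135 × log₂ 8 = 240 + 135 × 3 ≈ 645.000 ms.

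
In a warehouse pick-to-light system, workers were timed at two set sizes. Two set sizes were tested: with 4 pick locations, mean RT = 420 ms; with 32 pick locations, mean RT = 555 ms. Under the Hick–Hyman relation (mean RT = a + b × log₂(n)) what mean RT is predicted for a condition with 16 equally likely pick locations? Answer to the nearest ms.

RT is linear in log₂ n, so two points fix the line:
  b = (555 − 420) / (log₂ 32 − log₂ 4) = 135 / (5 − 2) = 45 ms/bit
  a = 420 − 45 × 2 = 330 ms
Then RT(16) = 330 + 45 × log₂ 16 = 330 + 45 × 4 ≈ 510.000 ms.

510 ms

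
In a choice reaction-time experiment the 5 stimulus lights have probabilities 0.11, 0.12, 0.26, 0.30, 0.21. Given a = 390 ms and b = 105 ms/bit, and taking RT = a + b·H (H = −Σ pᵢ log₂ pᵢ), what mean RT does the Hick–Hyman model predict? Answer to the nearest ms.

Entropy contributions −pᵢ log₂ pᵢ: 0.3503, 0.3671, 0.5053, 0.5211, 0.4728; sum H = 2.2166 bits.
RT = a + bH = 390 + 105·2.2166 = 622.74 ms.

623 ms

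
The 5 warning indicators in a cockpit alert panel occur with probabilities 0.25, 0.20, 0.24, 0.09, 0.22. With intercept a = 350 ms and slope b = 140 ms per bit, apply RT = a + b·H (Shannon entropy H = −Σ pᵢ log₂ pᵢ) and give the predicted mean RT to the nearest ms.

665 ms

H = 0.25·log₂(1/0.25) + 0.20·log₂(1/0.20) + 0.24·log₂(1/0.24) + 0.09·log₂(1/0.09) + 0.22·log₂(1/0.22) = 2.2517 bits.
RT = 350 + 140 × 2.2517 = 665.24 ms.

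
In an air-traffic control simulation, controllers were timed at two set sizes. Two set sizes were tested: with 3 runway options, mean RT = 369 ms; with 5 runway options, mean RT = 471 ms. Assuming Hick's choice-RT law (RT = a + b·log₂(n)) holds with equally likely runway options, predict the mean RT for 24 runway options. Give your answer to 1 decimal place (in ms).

784.2 ms

Fit slope and intercept:
  b = (471 − 369) / (log₂ 5 − log₂ 3) = 102 / (2.3219 − 1.5850) = 138.405 ms/bit
  a = 369 − 138.405 × 1.5850 = 149.633 ms
Then RT(24) = 149.633 + 138.405 × log₂ 24 = 149.633 + 138.405 × 4.5850 ≈ 784.216 ms.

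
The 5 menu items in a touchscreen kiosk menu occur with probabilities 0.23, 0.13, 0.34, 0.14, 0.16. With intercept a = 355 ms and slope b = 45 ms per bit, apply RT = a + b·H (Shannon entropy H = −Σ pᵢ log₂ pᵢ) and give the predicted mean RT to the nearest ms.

H = 0.23·log₂(1/0.23) + 0.13·log₂(1/0.13) + 0.34·log₂(1/0.34) + 0.14·log₂(1/0.14) + 0.16·log₂(1/0.16) = 2.2196 bits.
RT = 355 + 45 × 2.2196 = 454.88 ms.

455 ms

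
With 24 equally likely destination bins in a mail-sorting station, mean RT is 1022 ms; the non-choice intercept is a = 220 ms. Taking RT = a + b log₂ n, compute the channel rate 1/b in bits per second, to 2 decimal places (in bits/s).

5.72 bits/s

Choice component = 1022 − 220 = 802 ms over log₂(24) = 4.5850 bits.
b = 802 / 4.5850 = 174.920 ms/bit, so 1/b = 5.717 bits/s.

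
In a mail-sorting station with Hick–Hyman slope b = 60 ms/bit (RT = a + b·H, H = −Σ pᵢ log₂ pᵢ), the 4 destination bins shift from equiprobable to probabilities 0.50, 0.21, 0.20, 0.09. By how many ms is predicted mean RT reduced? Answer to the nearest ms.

15 ms

Equiprobable entropy H₀ = log₂ 4 = 2.0000 bits.
Skewed entropy H = −Σ pᵢ log₂ pᵢ = 1.7499 bits.
ΔRT = b·(H₀ − H) = 60 × 0.2501 = 15.01 ms.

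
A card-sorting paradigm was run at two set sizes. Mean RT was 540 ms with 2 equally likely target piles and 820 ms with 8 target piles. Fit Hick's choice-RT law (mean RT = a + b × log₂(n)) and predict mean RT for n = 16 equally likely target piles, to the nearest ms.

960 ms

Fit slope and intercept:
  b = (820 − 540) / (log₂ 8 − log₂ 2) = 280 / (3 − 1) = 140 ms/bit
  a = 540 − 140 × 1 = 400 ms
Then RT(16) = 400 + 140 × log₂ 16 = 400 + 140 × 4 ≈ 960.000 ms.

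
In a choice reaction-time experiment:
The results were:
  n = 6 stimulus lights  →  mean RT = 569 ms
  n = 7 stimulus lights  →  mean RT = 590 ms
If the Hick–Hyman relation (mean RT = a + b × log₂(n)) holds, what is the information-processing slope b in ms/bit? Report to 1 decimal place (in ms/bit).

94.4 ms/bit

The slope on a log₂ axis is (590 − 569) / (2.8074 − 2.5850) = 94.428 ms/bit.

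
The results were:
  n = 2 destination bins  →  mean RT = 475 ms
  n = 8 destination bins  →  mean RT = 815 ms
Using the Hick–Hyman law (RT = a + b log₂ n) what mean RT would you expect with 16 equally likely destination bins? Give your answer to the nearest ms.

Solve the two-equation system in a and b:
  b = (815 − 475) / (log₂ 8 − log₂ 2) = 340 / (3 − 1) = 170 ms/bit
  a = 475 − 170 × 1 = 305 ms
Then RT(16) = 305 + 170 × log₂ 16 = 305 + 170 × 4 ≈ 985.000 ms.

985 ms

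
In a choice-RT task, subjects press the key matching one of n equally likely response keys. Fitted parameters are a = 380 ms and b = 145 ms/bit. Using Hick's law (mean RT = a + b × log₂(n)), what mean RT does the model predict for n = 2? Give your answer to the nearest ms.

525 ms

log₂(2) = 1 bits, so RT = 380 + 145 × 1 ≈ 525.000 ms.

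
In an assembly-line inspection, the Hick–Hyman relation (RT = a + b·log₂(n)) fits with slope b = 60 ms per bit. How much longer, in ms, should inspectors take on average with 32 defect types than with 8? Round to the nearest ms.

120 ms

Only the slope matters, since a is common to both: ΔRT = b·log₂(n₂/n₁).
log₂(32) − log₂(8) = log₂(32/8) = log₂(4) = 2.
ΔRT = 60 × 2.0000 = 120.000 ms.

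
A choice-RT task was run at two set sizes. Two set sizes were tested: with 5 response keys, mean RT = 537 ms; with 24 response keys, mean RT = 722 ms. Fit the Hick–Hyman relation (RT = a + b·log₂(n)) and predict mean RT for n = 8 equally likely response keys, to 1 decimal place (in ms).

Fit slope and intercept:
  b = (722 − 537) / (log₂ 24 − log₂ 5) = 185 / (4.5850 − 2.3219) = 81.749 ms/bit
  a = 537 − 81.749 × 2.3219 = 347.186 ms
Then RT(8) = 347.186 + 81.749 × log₂ 8 = 347.186 + 81.749 × 3 ≈ 592.431 ms.

592.4 ms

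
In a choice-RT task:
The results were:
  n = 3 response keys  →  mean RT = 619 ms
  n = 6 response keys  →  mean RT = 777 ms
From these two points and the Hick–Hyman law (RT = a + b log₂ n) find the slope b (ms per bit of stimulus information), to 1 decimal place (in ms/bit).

158.0 ms/bit

b = (RT₂ − RT₁)/(log₂ n₂ − log₂ n₁) = (777 − 619)/(2.5850 − 1.5850) = 158.000 ms/bit.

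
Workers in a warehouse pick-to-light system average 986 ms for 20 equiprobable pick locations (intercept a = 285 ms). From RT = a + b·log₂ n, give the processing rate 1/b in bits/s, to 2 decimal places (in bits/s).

Choice component = 986 − 285 = 701 ms over log₂(20) = 4.3219 bits.
b = 701 / 4.3219 = 162.196 ms/bit, so 1/b = 6.165 bits/s.

6.17 bits/s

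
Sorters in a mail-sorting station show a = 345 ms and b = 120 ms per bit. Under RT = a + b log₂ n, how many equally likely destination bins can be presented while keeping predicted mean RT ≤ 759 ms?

Information budget: (759 − 345)/120 = 3.4500 bits, so n ≤ 2^3.4500 = 10.928 → at most 10.

10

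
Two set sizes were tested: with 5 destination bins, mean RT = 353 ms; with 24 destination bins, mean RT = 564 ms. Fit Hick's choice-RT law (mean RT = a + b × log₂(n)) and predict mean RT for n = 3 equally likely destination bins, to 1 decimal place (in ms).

284.3 ms

Fit slope and intercept:
  b = (564 − 353) / (log₂ 24 − log₂ 5) = 211 / (4.5850 − 2.3219) = 93.238 ms/bit
  a = 353 − 93.238 × 2.3219 = 136.509 ms
Then RT(3) = 136.509 + 93.238 × log₂ 3 = 136.509 + 93.238 × 1.5850 ≈ 284.287 ms.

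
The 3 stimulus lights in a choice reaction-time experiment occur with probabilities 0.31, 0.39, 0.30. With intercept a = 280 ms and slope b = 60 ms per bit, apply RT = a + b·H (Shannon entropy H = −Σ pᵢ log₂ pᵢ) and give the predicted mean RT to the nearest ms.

H = 0.31·log₂(1/0.31) + 0.39·log₂(1/0.39) + 0.30·log₂(1/0.30) = 1.5747 bits.
RT = 280 + 60 × 1.5747 = 374.48 ms.

374 ms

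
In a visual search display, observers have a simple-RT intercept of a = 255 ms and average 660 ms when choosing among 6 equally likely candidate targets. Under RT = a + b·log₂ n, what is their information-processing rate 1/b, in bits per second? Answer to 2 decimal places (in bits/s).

Choice component = 660 − 255 = 405 ms over log₂(6) = 2.5850 bits.
b = 405 / 2.5850 = 156.675 ms/bit, so 1/b = 6.383 bits/s.

6.38 bits/s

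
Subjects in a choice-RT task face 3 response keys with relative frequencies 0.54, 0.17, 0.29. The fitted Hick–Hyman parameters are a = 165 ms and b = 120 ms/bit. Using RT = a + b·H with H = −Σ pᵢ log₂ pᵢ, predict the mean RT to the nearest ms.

337 ms

H = 0.54·log₂(1/0.54) + 0.17·log₂(1/0.17) + 0.29·log₂(1/0.29) = 1.4325 bits.
RT = 165 + 120 × 1.4325 = 336.90 ms.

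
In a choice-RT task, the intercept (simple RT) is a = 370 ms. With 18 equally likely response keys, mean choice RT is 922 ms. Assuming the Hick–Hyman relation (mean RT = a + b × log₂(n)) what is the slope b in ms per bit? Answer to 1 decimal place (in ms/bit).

log₂(18) = 4.1699 bits.
b = (RT − a)/log₂ n = (922 − 370) / 4.1699 = 132.376 ms/bit.

132.4 ms/bit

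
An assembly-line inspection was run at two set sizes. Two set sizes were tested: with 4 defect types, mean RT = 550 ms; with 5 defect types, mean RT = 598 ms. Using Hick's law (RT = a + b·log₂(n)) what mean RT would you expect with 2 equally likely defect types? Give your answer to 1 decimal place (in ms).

400.9 ms

Solve the two-equation system in a and b:
  b = (598 − 550) / (log₂ 5 − log₂ 4) = 48 / (2.3219 − 2) = 149.102 ms/bit
  a = 550 − 149.102 × 2 = 251.797 ms
Then RT(2) = 251.797 + 149.102 × log₂ 2 = 251.797 + 149.102 × 1 ≈ 400.898 ms.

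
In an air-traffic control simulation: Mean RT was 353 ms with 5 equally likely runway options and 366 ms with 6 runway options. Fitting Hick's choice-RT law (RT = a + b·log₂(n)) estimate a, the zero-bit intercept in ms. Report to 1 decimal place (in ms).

238.2 ms

Slope: b = (366 − 353) / (log₂ 6 − log₂ 5) = 13/0.2630 = 49.423 ms/bit.
Intercept: a = 353 − 49.423·log₂(5) = 238.243 ms.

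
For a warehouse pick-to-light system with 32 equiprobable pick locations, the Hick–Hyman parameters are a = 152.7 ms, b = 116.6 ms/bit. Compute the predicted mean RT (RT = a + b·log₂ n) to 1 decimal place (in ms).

735.7 ms

log₂(32) = 5 bits, so RT = 152.7 + 116.6 × 5 ≈ 735.700 ms.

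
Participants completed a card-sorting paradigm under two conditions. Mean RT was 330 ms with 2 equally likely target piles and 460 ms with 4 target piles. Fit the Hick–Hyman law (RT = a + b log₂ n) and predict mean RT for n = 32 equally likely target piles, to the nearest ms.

Solve the two-equation system in a and b:
  b = (460 − 330) / (log₂ 4 − log₂ 2) = 130 / (2 − 1) = 130 ms/bit
  a = 330 − 130 × 1 = 200 ms
Then RT(32) = 200 + 130 × log₂ 32 = 200 + 130 × 5 ≈ 850.000 ms.

850 ms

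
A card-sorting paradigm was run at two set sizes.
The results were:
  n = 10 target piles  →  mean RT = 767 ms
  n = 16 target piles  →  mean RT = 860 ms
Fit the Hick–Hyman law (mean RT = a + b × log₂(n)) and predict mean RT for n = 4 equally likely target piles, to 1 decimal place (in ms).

With log₂ n on the abscissa the relation is linear; from the two conditions:
  b = (860 − 767) / (log₂ 16 − log₂ 10) = 93 / (4 − 3.3219) = 137.154 ms/bit
  a = 767 − 137.154 × 3.3219 = 311.386 ms
Then RT(4) = 311.386 + 137.154 × log₂ 4 = 311.386 + 137.154 × 2 ≈ 585.693 ms.

585.7 ms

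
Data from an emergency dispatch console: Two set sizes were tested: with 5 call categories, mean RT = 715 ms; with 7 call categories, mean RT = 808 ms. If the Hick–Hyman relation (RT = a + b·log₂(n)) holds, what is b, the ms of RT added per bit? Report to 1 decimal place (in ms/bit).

191.6 ms/bit

Slope: b = (808 − 715) / (log₂ 7 − log₂ 5) = 93/0.4854 = 191.584 ms/bit.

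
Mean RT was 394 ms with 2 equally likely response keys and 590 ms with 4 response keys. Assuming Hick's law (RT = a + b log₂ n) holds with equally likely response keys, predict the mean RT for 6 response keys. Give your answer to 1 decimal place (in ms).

704.7 ms

Solve the two-equation system in a and b:
  b = (590 − 394) / (log₂ 4 − log₂ 2) = 196 / (2 − 1) = 196.000 ms/bit
  a = 394 − 196.000 × 1 = 198.000 ms
Then RT(6) = 198.000 + 196.000 × log₂ 6 = 198.000 + 196.000 × 2.5850 ≈ 704.653 ms.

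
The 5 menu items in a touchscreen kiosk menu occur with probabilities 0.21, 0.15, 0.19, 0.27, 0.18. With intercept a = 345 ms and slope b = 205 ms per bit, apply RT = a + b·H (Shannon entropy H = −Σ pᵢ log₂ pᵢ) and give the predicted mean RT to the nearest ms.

H = 0.21·log₂(1/0.21) + 0.15·log₂(1/0.15) + 0.19·log₂(1/0.19) + 0.27·log₂(1/0.27) + 0.18·log₂(1/0.18) = 2.2939 bits.
RT = 345 + 205 × 2.2939 = 815.25 ms.

815 ms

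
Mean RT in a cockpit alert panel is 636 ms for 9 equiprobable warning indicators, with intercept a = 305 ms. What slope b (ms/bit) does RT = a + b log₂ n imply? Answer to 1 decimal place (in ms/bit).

104.4 ms/bit

9 alternatives carry log₂ 9 = 3.1699 bits; the choice cost is 636 − 305 = 331 ms, so b = 331/3.1699 = 104.419 ms/bit.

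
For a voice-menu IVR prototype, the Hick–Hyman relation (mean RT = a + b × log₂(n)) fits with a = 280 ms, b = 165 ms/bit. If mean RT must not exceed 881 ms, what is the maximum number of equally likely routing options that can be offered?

165·log₂ n ≤ 881 − 280 = 601, giving log₂ n ≤ 3.6424 and n ≤ 12.488. The largest whole number is 12.

12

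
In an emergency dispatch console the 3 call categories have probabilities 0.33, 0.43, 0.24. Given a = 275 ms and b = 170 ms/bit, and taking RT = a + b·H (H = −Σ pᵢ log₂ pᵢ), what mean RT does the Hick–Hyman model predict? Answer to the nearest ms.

Entropy contributions −pᵢ log₂ pᵢ: 0.5278, 0.5236, 0.4941; sum H = 1.5455 bits.
RT = a + bH = 275 + 170·1.5455 = 537.74 ms.

538 ms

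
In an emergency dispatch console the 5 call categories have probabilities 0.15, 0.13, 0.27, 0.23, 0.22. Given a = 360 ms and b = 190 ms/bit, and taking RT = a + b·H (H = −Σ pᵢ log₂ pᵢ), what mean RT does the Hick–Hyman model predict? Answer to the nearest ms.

792 ms

H = 0.15·log₂(1/0.15) + 0.13·log₂(1/0.13) + 0.27·log₂(1/0.27) + 0.23·log₂(1/0.23) + 0.22·log₂(1/0.22) = 2.2715 bits.
RT = 360 + 190 × 2.2715 = 791.58 ms.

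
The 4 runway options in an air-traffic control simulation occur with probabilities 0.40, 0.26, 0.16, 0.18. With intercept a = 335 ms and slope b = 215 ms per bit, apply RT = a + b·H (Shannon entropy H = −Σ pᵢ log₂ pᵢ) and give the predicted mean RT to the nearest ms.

Entropy contributions −pᵢ log₂ pᵢ: 0.5288, 0.5053, 0.4230, 0.4453; sum H = 1.9024 bits.
RT = a + bH = 335 + 215·1.9024 = 744.01 ms.

744 ms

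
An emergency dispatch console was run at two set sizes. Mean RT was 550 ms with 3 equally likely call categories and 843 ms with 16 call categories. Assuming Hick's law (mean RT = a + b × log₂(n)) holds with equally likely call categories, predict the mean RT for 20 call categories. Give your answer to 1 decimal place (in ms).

882.1 ms

Fit slope and intercept:
  b = (843 − 550) / (log₂ 16 − log₂ 3) = 293 / (4 − 1.5850) = 121.323 ms/bit
  a = 550 − 121.323 × 1.5850 = 357.707 ms
Then RT(20) = 357.707 + 121.323 × log₂ 20 = 357.707 + 121.323 × 4.3219 ≈ 882.057 ms.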